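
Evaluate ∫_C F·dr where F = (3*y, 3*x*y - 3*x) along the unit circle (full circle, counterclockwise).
-6*pi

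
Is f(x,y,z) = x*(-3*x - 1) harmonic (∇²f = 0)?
No, ∇²f = -6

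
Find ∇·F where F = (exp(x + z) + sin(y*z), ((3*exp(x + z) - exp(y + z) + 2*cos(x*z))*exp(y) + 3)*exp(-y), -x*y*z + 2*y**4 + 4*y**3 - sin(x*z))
-x*y - x*cos(x*z) + exp(x + z) - exp(y + z) - 3*exp(-y)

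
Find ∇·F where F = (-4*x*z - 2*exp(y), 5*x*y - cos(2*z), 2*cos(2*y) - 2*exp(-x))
5*x - 4*z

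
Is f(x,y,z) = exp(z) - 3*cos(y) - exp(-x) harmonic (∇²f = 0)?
No, ∇²f = exp(z) + 3*cos(y) - exp(-x)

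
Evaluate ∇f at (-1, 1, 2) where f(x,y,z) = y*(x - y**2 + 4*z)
(1, 4, 4)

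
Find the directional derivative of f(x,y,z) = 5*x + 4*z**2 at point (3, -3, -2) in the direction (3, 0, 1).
-sqrt(10)/10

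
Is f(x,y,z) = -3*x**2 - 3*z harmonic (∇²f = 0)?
No, ∇²f = -6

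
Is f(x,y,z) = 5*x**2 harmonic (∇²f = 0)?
No, ∇²f = 10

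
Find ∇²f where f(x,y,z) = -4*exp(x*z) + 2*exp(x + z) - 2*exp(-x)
-4*x**2*exp(x*z) - 4*z**2*exp(x*z) + 4*exp(x + z) - 2*exp(-x)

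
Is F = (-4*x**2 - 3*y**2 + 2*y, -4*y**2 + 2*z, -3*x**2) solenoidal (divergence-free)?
No, ∇·F = -8*x - 8*y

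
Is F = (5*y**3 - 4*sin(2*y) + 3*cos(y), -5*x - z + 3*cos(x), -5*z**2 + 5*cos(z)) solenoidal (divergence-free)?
No, ∇·F = -10*z - 5*sin(z)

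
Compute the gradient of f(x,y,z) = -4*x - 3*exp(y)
(-4, -3*exp(y), 0)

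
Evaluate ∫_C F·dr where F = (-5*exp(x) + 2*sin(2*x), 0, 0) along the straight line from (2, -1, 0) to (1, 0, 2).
-5*E + cos(4) - cos(2) + 5*exp(2)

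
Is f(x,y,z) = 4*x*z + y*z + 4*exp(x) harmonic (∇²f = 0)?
No, ∇²f = 4*exp(x)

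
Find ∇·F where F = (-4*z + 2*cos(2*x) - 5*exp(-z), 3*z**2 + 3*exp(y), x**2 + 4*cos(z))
3*exp(y) - 4*sin(2*x) - 4*sin(z)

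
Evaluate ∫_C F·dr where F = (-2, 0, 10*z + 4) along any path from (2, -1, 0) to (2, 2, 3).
57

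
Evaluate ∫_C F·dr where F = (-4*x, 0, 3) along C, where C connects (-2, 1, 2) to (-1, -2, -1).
-3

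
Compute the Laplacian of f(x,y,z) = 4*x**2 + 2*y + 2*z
8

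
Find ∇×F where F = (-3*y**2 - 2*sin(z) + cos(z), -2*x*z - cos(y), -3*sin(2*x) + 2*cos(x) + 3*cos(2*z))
(2*x, 2*sin(x) - sin(z) + 6*cos(2*x) - 2*cos(z), 6*y - 2*z)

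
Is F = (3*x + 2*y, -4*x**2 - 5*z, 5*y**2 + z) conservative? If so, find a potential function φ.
No, ∇×F = (10*y + 5, 0, -8*x - 2) ≠ 0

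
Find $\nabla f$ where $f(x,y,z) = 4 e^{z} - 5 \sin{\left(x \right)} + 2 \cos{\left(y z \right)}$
(-5*cos(x), -2*z*sin(y*z), -2*y*sin(y*z) + 4*exp(z))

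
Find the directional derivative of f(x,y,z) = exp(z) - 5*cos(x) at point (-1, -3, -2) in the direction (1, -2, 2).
-5*sin(1)/3 + 2*exp(-2)/3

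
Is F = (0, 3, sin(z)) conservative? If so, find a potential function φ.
Yes, F is conservative. φ = 3*y - cos(z)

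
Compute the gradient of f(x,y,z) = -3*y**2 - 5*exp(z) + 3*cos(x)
(-3*sin(x), -6*y, -5*exp(z))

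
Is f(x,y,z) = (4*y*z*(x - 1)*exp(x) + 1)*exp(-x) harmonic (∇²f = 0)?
No, ∇²f = exp(-x)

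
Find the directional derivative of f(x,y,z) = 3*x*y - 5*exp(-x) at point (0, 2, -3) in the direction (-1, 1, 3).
-sqrt(11)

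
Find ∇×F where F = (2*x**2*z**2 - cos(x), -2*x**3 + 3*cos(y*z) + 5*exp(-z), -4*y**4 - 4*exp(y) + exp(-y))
(-16*y**3 + 3*y*sin(y*z) - 4*exp(y) + 5*exp(-z) - exp(-y), 4*x**2*z, -6*x**2)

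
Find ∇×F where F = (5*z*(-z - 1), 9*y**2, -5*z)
(0, -10*z - 5, 0)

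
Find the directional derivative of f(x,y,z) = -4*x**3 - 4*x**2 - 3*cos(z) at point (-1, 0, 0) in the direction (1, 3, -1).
-4*sqrt(11)/11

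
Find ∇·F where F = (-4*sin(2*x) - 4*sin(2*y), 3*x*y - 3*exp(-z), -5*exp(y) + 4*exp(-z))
3*x - 8*cos(2*x) - 4*exp(-z)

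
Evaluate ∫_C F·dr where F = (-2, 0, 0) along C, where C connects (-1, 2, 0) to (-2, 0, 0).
2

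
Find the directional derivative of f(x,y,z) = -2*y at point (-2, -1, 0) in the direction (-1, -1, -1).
2*sqrt(3)/3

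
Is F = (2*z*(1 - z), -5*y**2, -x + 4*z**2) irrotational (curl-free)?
No, ∇×F = (0, 3 - 4*z, 0)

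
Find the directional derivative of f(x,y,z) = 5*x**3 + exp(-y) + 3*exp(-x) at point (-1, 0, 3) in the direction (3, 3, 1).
3*sqrt(19)*(14 - 3*E)/19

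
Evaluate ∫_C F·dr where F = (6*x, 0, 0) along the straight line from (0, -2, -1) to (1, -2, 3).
3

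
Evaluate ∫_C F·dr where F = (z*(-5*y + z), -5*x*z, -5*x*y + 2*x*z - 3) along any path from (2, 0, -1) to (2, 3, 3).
-86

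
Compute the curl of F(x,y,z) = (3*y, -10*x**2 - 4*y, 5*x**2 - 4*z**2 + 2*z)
(0, -10*x, -20*x - 3)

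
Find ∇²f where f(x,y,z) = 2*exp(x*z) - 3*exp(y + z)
2*x**2*exp(x*z) + 2*z**2*exp(x*z) - 6*exp(y + z)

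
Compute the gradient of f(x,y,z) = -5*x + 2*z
(-5, 0, 2)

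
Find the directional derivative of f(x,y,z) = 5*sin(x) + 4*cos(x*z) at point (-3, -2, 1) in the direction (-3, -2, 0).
-3*sqrt(13)*(5*cos(3) + 4*sin(3))/13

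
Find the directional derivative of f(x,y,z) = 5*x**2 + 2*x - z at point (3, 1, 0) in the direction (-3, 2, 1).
-97*sqrt(14)/14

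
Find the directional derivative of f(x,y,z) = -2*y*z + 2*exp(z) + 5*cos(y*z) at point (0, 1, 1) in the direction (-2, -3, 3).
3*sqrt(22)*E/11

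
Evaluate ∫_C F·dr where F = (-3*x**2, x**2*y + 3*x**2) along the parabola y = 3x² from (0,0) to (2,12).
256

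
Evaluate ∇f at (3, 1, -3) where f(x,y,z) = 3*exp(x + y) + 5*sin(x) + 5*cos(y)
(5*cos(3) + 3*exp(4), -5*sin(1) + 3*exp(4), 0)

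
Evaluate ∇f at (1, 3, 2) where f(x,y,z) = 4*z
(0, 0, 4)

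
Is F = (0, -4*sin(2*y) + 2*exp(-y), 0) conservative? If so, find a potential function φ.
Yes, F is conservative. φ = 2*cos(2*y) - 2*exp(-y)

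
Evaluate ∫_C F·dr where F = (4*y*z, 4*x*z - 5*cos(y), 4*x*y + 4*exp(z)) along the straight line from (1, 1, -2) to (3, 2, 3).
-5*sin(2) - 4*exp(-2) + 5*sin(1) + 80 + 4*exp(3)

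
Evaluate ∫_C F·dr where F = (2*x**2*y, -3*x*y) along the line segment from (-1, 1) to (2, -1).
-6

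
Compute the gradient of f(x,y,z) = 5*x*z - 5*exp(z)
(5*z, 0, 5*x - 5*exp(z))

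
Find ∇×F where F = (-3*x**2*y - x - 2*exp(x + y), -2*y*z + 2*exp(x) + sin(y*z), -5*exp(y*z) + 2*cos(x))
(-y*cos(y*z) + 2*y - 5*z*exp(y*z), 2*sin(x), 3*x**2 + 2*exp(x) + 2*exp(x + y))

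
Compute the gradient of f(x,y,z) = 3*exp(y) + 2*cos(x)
(-2*sin(x), 3*exp(y), 0)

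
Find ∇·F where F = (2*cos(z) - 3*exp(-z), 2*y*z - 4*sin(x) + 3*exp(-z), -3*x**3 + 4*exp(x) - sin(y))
2*z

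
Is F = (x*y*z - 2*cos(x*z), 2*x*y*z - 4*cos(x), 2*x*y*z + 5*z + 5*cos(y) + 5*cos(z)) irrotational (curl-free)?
No, ∇×F = (-2*x*y + 2*x*z - 5*sin(y), x*y + 2*x*sin(x*z) - 2*y*z, -x*z + 2*y*z + 4*sin(x))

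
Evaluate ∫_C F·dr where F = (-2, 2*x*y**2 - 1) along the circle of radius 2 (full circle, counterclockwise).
8*pi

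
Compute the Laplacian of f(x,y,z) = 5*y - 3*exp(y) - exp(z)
-3*exp(y) - exp(z)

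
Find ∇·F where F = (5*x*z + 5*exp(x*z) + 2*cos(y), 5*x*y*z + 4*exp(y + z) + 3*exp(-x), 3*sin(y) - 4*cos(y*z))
5*x*z + 4*y*sin(y*z) + 5*z*exp(x*z) + 5*z + 4*exp(y + z)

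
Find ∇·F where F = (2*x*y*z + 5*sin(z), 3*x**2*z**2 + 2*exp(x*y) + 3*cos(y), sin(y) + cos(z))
2*x*exp(x*y) + 2*y*z - 3*sin(y) - sin(z)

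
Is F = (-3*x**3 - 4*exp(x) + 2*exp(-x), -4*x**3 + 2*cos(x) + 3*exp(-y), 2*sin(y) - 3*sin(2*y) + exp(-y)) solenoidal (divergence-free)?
No, ∇·F = -9*x**2 - 4*exp(x) - 3*exp(-y) - 2*exp(-x)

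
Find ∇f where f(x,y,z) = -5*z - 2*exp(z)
(0, 0, -2*exp(z) - 5)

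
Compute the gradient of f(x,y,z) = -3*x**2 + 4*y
(-6*x, 4, 0)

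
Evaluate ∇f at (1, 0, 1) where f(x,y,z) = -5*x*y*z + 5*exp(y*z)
(0, 0, 0)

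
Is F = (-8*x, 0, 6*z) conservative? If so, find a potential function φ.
Yes, F is conservative. φ = -4*x**2 + 3*z**2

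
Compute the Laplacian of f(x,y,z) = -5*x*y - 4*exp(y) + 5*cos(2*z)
-4*exp(y) - 20*cos(2*z)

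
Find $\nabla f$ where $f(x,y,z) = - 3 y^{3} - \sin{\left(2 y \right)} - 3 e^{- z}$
(0, -9*y**2 - 2*cos(2*y), 3*exp(-z))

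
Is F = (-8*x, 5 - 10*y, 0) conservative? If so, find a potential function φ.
Yes, F is conservative. φ = -4*x**2 - 5*y**2 + 5*y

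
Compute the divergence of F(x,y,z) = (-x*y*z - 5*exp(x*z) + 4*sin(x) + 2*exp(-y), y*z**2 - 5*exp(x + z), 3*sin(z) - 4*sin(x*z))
-4*x*cos(x*z) - y*z + z**2 - 5*z*exp(x*z) + 4*cos(x) + 3*cos(z)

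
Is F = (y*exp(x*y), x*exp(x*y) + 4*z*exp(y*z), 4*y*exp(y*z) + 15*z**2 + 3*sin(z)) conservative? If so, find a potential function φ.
Yes, F is conservative. φ = 5*z**3 + exp(x*y) + 4*exp(y*z) - 3*cos(z)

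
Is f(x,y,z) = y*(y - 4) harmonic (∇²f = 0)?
No, ∇²f = 2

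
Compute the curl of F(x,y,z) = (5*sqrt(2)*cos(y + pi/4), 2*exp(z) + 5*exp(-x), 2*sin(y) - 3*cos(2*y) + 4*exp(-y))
(-2*exp(z) + 6*sin(2*y) + 2*cos(y) - 4*exp(-y), 0, 5*sqrt(2)*sin(y + pi/4) - 5*exp(-x))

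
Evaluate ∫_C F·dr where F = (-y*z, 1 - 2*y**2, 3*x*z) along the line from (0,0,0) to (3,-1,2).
41/3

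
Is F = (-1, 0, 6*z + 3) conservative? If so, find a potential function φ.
Yes, F is conservative. φ = -x + 3*z**2 + 3*z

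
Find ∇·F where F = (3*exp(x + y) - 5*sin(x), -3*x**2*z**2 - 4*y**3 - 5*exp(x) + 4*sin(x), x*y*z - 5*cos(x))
x*y - 12*y**2 + 3*exp(x + y) - 5*cos(x)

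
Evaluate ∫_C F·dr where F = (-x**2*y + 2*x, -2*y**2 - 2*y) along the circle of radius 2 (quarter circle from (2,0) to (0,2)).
-40/3 + pi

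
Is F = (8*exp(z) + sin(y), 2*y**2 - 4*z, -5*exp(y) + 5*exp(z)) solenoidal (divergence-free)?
No, ∇·F = 4*y + 5*exp(z)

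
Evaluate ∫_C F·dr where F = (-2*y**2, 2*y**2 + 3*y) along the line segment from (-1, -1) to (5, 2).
-3/2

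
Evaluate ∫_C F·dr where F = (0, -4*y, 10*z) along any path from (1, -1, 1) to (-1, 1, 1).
0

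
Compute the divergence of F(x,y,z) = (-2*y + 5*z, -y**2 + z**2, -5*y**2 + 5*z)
5 - 2*y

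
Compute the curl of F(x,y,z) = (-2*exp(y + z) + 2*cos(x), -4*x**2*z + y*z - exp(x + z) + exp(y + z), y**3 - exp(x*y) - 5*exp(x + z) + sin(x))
(4*x**2 - x*exp(x*y) + 3*y**2 - y + exp(x + z) - exp(y + z), y*exp(x*y) + 5*exp(x + z) - 2*exp(y + z) - cos(x), -8*x*z - exp(x + z) + 2*exp(y + z))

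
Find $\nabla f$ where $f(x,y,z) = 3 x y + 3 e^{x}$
(3*y + 3*exp(x), 3*x, 0)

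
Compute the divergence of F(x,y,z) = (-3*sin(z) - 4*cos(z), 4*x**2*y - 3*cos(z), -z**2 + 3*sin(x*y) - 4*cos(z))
4*x**2 - 2*z + 4*sin(z)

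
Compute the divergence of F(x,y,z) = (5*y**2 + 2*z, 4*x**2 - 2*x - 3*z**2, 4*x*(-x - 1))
0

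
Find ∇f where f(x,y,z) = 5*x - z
(5, 0, -1)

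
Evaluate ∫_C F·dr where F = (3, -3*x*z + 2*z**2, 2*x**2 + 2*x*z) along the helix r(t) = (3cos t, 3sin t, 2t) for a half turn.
-27*pi**2/2 - 30*pi - 66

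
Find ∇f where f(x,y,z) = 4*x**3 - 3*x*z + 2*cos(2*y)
(12*x**2 - 3*z, -4*sin(2*y), -3*x)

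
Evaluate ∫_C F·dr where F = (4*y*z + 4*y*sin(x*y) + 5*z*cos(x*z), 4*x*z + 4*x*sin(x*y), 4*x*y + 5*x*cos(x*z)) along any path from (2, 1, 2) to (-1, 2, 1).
-24 - 5*sin(1) - 5*sin(4)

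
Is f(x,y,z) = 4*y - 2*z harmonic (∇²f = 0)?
Yes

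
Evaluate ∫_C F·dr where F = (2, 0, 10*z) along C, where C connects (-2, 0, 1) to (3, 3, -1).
10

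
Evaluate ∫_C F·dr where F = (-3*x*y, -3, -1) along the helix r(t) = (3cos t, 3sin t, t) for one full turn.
-2*pi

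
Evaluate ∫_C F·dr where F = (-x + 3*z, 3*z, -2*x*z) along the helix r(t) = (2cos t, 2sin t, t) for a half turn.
-6*pi - 4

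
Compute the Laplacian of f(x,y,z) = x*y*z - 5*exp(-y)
-5*exp(-y)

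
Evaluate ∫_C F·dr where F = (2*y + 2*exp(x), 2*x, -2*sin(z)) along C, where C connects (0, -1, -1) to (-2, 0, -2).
-2 - 2*cos(1) + 2*cos(2) + 2*exp(-2)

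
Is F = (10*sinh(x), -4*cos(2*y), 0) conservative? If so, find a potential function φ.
Yes, F is conservative. φ = -2*sin(2*y) + 10*cosh(x)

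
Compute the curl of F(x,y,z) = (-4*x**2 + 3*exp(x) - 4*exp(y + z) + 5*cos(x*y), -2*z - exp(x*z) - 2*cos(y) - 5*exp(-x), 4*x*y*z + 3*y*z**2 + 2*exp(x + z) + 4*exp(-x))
(4*x*z + x*exp(x*z) + 3*z**2 + 2, 2*(-(2*y*z + exp(x + z) + 2*exp(y + z))*exp(x) + 2)*exp(-x), 5*x*sin(x*y) - z*exp(x*z) + 4*exp(y + z) + 5*exp(-x))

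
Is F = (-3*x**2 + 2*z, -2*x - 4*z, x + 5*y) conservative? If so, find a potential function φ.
No, ∇×F = (9, 1, -2) ≠ 0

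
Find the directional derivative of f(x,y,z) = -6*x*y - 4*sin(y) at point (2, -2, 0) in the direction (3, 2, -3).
2*sqrt(22)*(3 - 2*cos(2))/11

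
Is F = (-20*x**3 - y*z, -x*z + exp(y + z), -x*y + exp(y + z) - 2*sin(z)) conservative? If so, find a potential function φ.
Yes, F is conservative. φ = -5*x**4 - x*y*z + exp(y + z) + 2*cos(z)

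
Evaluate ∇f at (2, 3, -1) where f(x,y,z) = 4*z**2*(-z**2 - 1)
(0, 0, 24)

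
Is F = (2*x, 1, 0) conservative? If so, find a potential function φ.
Yes, F is conservative. φ = x**2 + y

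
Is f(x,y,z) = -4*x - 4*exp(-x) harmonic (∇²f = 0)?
No, ∇²f = -4*exp(-x)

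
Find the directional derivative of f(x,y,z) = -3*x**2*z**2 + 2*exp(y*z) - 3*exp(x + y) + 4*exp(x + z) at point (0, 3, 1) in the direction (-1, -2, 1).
11*sqrt(6)*exp(3)/6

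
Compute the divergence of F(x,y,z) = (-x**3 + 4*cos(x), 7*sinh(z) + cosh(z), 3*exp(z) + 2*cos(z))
-3*x**2 + 3*exp(z) - 4*sin(x) - 2*sin(z)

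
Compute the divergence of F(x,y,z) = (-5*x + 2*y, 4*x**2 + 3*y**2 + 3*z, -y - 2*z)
6*y - 7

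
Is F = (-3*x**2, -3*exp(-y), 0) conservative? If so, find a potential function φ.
Yes, F is conservative. φ = -x**3 + 3*exp(-y)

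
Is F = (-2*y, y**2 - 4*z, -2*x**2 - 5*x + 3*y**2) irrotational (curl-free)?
No, ∇×F = (6*y + 4, 4*x + 5, 2)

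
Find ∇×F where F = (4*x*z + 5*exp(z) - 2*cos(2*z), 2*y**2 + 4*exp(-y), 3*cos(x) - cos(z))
(0, 4*x + 5*exp(z) + 3*sin(x) + 4*sin(2*z), 0)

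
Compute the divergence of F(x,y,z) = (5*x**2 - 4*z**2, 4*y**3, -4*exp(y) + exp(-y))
10*x + 12*y**2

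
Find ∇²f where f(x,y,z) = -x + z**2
2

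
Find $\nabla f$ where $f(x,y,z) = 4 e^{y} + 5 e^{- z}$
(0, 4*exp(y), -5*exp(-z))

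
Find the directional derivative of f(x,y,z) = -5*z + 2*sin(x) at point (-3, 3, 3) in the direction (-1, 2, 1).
-sqrt(6)*(2*cos(3) + 5)/6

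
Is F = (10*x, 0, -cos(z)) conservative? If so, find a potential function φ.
Yes, F is conservative. φ = 5*x**2 - sin(z)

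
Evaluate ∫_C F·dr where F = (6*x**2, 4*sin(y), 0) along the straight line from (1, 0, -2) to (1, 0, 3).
0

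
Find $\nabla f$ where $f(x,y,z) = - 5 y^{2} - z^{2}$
(0, -10*y, -2*z)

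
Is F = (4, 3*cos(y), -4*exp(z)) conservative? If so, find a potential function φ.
Yes, F is conservative. φ = 4*x - 4*exp(z) + 3*sin(y)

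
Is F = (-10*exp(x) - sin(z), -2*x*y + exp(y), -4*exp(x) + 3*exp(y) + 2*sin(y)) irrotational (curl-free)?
No, ∇×F = (3*exp(y) + 2*cos(y), 4*exp(x) - cos(z), -2*y)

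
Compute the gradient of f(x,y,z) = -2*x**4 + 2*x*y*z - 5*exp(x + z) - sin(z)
(-8*x**3 + 2*y*z - 5*exp(x + z), 2*x*z, 2*x*y - 5*exp(x + z) - cos(z))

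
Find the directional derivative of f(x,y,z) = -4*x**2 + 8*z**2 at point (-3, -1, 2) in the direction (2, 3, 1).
40*sqrt(14)/7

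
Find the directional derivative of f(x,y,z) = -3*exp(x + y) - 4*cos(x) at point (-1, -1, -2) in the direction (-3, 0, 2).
3*sqrt(13)*(3 + 4*exp(2)*sin(1))*exp(-2)/13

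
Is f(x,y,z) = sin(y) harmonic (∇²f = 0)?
No, ∇²f = -sin(y)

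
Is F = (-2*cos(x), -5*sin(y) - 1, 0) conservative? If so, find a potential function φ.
Yes, F is conservative. φ = -y - 2*sin(x) + 5*cos(y)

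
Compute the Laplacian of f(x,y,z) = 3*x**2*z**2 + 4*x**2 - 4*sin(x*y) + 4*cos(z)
4*x**2*sin(x*y) + 6*x**2 + 4*y**2*sin(x*y) + 6*z**2 - 4*cos(z) + 8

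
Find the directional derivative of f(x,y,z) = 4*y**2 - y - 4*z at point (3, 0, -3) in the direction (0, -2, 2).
-3*sqrt(2)/2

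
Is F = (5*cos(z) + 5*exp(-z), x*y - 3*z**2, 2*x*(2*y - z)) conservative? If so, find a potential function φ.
No, ∇×F = (4*x + 6*z, -4*y + 2*z - 5*sin(z) - 5*exp(-z), y) ≠ 0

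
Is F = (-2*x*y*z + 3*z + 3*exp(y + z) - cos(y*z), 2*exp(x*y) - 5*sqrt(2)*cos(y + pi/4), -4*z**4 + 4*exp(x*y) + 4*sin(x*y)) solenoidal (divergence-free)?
No, ∇·F = 2*x*exp(x*y) - 2*y*z - 16*z**3 + 5*sqrt(2)*sin(y + pi/4)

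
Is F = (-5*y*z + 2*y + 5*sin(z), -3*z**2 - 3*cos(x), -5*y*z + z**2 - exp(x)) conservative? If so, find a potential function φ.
No, ∇×F = (z, -5*y + exp(x) + 5*cos(z), 5*z + 3*sin(x) - 2) ≠ 0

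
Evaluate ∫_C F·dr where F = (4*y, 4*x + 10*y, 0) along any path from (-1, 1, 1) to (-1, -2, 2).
27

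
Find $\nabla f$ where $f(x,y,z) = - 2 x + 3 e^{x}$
(3*exp(x) - 2, 0, 0)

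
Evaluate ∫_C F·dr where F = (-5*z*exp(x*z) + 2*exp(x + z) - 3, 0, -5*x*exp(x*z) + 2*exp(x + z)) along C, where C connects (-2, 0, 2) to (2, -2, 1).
-5*exp(2) - 14 + 5*exp(-4) + 2*exp(3)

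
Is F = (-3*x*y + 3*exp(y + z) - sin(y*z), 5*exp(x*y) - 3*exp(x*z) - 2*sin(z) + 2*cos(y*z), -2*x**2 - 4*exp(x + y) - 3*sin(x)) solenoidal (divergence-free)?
No, ∇·F = 5*x*exp(x*y) - 3*y - 2*z*sin(y*z)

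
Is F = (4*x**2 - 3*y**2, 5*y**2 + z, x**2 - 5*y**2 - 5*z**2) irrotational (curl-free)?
No, ∇×F = (-10*y - 1, -2*x, 6*y)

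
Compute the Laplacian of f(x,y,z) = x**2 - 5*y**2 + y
-8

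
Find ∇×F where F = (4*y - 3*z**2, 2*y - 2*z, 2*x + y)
(3, -6*z - 2, -4)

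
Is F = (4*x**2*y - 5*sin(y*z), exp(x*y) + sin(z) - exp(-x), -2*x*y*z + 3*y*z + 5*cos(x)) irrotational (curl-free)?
No, ∇×F = (-2*x*z + 3*z - cos(z), 2*y*z - 5*y*cos(y*z) + 5*sin(x), -4*x**2 + y*exp(x*y) + 5*z*cos(y*z) + exp(-x))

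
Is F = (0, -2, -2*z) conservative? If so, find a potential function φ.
Yes, F is conservative. φ = -2*y - z**2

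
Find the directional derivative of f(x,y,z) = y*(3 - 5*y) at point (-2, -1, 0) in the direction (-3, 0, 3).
0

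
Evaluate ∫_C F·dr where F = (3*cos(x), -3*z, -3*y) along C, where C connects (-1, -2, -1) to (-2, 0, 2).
-3*sin(2) + 3*sin(1) + 6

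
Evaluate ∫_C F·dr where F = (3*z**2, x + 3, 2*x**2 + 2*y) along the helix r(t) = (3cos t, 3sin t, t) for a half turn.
-9*pi**2 + 27*pi/2 + 48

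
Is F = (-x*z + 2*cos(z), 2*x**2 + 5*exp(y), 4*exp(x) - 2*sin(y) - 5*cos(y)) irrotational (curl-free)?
No, ∇×F = (5*sin(y) - 2*cos(y), -x - 4*exp(x) - 2*sin(z), 4*x)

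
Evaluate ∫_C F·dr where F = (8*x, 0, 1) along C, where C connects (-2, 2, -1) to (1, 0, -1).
-12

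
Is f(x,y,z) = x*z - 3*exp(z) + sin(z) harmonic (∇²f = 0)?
No, ∇²f = -3*exp(z) - sin(z)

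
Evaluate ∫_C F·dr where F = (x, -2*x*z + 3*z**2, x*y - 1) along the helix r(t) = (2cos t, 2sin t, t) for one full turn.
2*pi*(11 - 4*pi)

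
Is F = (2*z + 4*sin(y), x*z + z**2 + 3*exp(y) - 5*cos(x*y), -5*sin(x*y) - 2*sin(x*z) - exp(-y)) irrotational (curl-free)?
No, ∇×F = (-5*x*cos(x*y) - x - 2*z + exp(-y), 5*y*cos(x*y) + 2*z*cos(x*z) + 2, 5*y*sin(x*y) + z - 4*cos(y))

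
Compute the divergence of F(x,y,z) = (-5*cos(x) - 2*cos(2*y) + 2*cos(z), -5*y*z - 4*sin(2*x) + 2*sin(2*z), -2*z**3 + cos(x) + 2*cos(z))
-6*z**2 - 5*z + 5*sin(x) - 2*sin(z)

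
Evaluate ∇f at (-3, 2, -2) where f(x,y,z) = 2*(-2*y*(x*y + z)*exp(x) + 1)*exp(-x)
(-2*exp(3) - 16, 56, -8)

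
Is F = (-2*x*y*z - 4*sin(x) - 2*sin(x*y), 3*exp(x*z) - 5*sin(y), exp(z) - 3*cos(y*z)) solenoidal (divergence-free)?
No, ∇·F = -2*y*z + 3*y*sin(y*z) - 2*y*cos(x*y) + exp(z) - 4*cos(x) - 5*cos(y)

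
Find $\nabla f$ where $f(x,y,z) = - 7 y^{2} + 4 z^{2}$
(0, -14*y, 8*z)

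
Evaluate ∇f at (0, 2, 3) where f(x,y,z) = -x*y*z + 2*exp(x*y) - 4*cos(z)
(-2, 0, 4*sin(3))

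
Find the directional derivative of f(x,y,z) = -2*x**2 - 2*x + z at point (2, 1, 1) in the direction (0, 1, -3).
-3*sqrt(10)/10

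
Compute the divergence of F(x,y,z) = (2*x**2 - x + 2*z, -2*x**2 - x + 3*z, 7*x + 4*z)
4*x + 3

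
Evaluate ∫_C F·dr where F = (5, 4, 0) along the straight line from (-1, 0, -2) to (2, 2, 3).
23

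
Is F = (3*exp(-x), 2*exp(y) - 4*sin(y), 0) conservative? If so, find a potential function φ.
Yes, F is conservative. φ = 2*exp(y) + 4*cos(y) - 3*exp(-x)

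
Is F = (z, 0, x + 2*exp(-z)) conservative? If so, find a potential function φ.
Yes, F is conservative. φ = x*z - 2*exp(-z)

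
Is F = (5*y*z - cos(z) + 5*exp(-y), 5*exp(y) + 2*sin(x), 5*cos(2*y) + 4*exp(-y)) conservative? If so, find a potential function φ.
No, ∇×F = (-10*sin(2*y) - 4*exp(-y), 5*y + sin(z), -5*z + 2*cos(x) + 5*exp(-y)) ≠ 0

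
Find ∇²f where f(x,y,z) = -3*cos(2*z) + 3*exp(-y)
12*cos(2*z) + 3*exp(-y)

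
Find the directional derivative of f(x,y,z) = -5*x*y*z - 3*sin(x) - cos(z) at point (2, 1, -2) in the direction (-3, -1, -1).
sqrt(11)*(-40 + 9*cos(2) + sin(2))/11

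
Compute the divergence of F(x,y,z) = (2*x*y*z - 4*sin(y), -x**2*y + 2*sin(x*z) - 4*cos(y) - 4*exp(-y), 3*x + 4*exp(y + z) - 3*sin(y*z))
-x**2 + 2*y*z - 3*y*cos(y*z) + 4*exp(y + z) + 4*sin(y) + 4*exp(-y)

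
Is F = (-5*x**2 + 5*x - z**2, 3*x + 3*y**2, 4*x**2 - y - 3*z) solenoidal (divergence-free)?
No, ∇·F = -10*x + 6*y + 2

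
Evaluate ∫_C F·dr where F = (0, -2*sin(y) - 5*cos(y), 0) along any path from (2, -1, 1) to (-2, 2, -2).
-5*sin(2) - 5*sin(1) - 2*cos(1) + 2*cos(2)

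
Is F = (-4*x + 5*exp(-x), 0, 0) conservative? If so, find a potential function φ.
Yes, F is conservative. φ = -2*x**2 - 5*exp(-x)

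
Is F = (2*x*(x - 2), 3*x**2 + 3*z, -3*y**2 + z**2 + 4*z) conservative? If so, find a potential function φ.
No, ∇×F = (-6*y - 3, 0, 6*x) ≠ 0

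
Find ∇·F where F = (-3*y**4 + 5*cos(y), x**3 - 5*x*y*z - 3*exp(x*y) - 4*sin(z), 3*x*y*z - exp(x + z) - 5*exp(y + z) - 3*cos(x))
3*x*y - 5*x*z - 3*x*exp(x*y) - exp(x + z) - 5*exp(y + z)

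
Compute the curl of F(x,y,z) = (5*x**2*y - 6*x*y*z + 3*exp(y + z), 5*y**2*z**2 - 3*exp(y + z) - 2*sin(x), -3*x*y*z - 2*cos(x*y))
(-3*x*z + 2*x*sin(x*y) - 10*y**2*z + 3*exp(y + z), -6*x*y + 3*y*z - 2*y*sin(x*y) + 3*exp(y + z), -5*x**2 + 6*x*z - 3*exp(y + z) - 2*cos(x))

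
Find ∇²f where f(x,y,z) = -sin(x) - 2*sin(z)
sin(x) + 2*sin(z)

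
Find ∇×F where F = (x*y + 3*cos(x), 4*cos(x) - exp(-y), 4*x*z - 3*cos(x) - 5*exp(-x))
(0, -4*z - 3*sin(x) - 5*exp(-x), -x - 4*sin(x))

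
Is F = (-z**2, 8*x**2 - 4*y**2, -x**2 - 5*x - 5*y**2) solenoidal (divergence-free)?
No, ∇·F = -8*y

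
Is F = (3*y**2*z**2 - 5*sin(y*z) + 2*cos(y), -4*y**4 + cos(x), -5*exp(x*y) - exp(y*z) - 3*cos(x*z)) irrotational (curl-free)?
No, ∇×F = (-5*x*exp(x*y) - z*exp(y*z), 6*y**2*z + 5*y*exp(x*y) - 5*y*cos(y*z) - 3*z*sin(x*z), -6*y*z**2 + 5*z*cos(y*z) - sin(x) + 2*sin(y))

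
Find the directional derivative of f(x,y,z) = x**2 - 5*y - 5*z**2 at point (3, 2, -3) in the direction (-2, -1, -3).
-97*sqrt(14)/14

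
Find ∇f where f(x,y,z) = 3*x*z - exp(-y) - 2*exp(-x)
(3*z + 2*exp(-x), exp(-y), 3*x)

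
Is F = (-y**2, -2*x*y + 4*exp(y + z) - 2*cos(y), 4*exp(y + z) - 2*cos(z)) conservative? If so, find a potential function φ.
Yes, F is conservative. φ = -x*y**2 + 4*exp(y + z) - 2*sin(y) - 2*sin(z)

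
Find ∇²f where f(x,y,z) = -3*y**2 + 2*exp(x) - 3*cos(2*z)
2*exp(x) + 12*cos(2*z) - 6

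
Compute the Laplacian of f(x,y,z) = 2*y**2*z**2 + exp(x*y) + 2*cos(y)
x**2*exp(x*y) + y**2*exp(x*y) + 4*y**2 + 4*z**2 - 2*cos(y)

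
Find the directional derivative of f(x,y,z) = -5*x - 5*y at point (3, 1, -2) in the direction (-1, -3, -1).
20*sqrt(11)/11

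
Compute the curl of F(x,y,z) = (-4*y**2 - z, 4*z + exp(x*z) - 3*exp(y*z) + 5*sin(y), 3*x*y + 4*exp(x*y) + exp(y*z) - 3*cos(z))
(4*x*exp(x*y) - x*exp(x*z) + 3*x + 3*y*exp(y*z) + z*exp(y*z) - 4, -4*y*exp(x*y) - 3*y - 1, 8*y + z*exp(x*z))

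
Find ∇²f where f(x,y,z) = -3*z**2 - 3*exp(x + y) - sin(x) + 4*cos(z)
-6*exp(x + y) + sin(x) - 4*cos(z) - 6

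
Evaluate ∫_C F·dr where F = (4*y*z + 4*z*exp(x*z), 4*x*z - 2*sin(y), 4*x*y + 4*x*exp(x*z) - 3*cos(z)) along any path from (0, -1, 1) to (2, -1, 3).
-28 - 3*sin(3) + 3*sin(1) + 4*exp(6)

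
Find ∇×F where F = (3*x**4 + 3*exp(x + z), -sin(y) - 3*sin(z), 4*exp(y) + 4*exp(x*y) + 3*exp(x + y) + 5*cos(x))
(4*x*exp(x*y) + 4*exp(y) + 3*exp(x + y) + 3*cos(z), -4*y*exp(x*y) - 3*exp(x + y) + 3*exp(x + z) + 5*sin(x), 0)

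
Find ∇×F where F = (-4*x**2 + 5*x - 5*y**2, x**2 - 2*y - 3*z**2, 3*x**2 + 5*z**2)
(6*z, -6*x, 2*x + 10*y)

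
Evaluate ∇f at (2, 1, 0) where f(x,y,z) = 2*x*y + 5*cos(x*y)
(2 - 5*sin(2), 4 - 10*sin(2), 0)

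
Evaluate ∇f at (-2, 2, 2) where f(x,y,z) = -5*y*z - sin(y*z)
(0, -10 - 2*cos(4), -10 - 2*cos(4))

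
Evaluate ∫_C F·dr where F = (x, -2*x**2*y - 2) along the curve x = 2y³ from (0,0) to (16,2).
-132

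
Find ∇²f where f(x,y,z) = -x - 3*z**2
-6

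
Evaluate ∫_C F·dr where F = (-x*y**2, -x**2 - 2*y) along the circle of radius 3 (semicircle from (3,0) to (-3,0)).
0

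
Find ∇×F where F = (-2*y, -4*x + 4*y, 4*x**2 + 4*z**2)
(0, -8*x, -2)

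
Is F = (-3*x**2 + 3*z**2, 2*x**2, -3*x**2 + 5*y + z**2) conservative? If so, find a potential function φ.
No, ∇×F = (5, 6*x + 6*z, 4*x) ≠ 0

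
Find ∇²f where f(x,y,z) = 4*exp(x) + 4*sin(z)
4*exp(x) - 4*sin(z)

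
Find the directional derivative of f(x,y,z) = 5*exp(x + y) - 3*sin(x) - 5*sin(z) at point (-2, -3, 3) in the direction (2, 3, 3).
sqrt(22)*(25 - 6*exp(5)*cos(2) - 15*exp(5)*cos(3))*exp(-5)/22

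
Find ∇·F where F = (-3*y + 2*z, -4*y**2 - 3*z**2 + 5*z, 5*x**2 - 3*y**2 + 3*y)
-8*y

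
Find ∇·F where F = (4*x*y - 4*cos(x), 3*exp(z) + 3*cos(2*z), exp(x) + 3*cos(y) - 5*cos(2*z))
4*y + 4*sin(x) + 10*sin(2*z)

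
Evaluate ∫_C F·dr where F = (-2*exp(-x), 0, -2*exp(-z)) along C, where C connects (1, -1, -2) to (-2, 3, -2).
-(2 - 2*exp(3))*exp(-1)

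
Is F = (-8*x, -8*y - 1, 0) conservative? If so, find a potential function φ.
Yes, F is conservative. φ = -4*x**2 - 4*y**2 - y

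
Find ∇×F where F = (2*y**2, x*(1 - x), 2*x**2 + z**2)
(0, -4*x, -2*x - 4*y + 1)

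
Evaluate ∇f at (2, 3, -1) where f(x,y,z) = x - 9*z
(1, 0, -9)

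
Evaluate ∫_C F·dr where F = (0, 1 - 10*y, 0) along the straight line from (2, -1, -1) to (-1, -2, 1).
-16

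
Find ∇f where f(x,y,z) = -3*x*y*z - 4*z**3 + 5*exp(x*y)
(y*(-3*z + 5*exp(x*y)), x*(-3*z + 5*exp(x*y)), -3*x*y - 12*z**2)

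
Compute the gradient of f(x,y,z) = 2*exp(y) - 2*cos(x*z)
(2*z*sin(x*z), 2*exp(y), 2*x*sin(x*z))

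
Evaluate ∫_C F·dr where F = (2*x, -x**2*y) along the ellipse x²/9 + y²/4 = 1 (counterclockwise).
0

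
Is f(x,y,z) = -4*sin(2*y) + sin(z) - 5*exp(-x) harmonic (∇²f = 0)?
No, ∇²f = 16*sin(2*y) - sin(z) - 5*exp(-x)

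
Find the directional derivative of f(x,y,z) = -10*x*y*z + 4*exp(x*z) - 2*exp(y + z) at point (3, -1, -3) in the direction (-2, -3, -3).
6*sqrt(22)*(-25*exp(9) - 1 + exp(5))*exp(-9)/11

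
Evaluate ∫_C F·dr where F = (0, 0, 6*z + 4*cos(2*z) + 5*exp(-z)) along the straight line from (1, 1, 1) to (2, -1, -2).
-5*exp(2) - 2*sin(2) - 2*sin(4) + 5*exp(-1) + 9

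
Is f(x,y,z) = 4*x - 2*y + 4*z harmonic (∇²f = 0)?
Yes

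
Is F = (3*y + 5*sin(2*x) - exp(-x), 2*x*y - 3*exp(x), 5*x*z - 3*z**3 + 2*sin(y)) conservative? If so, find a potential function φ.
No, ∇×F = (2*cos(y), -5*z, 2*y - 3*exp(x) - 3) ≠ 0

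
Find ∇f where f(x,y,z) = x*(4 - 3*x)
(4 - 6*x, 0, 0)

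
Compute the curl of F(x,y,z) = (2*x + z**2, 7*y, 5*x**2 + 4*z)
(0, -10*x + 2*z, 0)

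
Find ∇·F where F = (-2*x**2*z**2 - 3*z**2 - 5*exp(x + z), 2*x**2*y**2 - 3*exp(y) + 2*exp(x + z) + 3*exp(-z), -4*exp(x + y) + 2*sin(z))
4*x**2*y - 4*x*z**2 - 3*exp(y) - 5*exp(x + z) + 2*cos(z)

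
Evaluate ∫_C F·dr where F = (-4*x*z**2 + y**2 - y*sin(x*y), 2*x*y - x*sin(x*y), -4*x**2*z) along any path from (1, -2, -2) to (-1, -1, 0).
-cos(2) + cos(1) + 3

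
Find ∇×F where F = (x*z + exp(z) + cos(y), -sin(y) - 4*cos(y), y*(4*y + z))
(8*y + z, x + exp(z), sin(y))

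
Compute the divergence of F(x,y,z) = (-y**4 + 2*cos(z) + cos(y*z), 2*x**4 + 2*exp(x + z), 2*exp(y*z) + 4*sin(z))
2*y*exp(y*z) + 4*cos(z)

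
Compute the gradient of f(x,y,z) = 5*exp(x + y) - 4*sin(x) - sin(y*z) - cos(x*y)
(y*sin(x*y) + 5*exp(x + y) - 4*cos(x), x*sin(x*y) - z*cos(y*z) + 5*exp(x + y), -y*cos(y*z))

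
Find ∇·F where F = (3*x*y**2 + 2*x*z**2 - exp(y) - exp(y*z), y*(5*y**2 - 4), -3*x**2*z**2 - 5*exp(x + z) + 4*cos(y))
-6*x**2*z + 18*y**2 + 2*z**2 - 5*exp(x + z) - 4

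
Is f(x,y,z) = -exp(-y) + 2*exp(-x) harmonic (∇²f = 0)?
No, ∇²f = -exp(-y) + 2*exp(-x)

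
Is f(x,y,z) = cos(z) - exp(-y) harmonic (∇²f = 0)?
No, ∇²f = -cos(z) - exp(-y)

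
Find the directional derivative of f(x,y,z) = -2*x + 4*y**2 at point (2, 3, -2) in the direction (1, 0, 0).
-2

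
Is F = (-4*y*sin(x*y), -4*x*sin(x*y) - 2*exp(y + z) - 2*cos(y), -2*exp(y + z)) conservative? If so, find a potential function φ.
Yes, F is conservative. φ = -2*exp(y + z) - 2*sin(y) + 4*cos(x*y)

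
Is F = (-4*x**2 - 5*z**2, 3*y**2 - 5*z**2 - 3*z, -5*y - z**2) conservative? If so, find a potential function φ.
No, ∇×F = (10*z - 2, -10*z, 0) ≠ 0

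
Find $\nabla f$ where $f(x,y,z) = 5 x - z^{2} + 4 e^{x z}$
(4*z*exp(x*z) + 5, 0, 4*x*exp(x*z) - 2*z)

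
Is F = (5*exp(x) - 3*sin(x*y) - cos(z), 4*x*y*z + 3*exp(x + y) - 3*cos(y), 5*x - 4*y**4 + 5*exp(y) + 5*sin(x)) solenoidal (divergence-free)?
No, ∇·F = 4*x*z - 3*y*cos(x*y) + 5*exp(x) + 3*exp(x + y) + 3*sin(y)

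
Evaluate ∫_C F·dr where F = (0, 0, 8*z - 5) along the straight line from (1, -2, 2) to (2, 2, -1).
3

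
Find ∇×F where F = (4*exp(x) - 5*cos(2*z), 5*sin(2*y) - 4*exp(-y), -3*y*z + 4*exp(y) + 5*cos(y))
(-3*z + 4*exp(y) - 5*sin(y), 10*sin(2*z), 0)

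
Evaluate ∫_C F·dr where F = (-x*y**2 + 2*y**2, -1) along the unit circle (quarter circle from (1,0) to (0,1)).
-25/12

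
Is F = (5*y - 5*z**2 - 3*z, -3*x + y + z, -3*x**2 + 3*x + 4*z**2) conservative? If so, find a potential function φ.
No, ∇×F = (-1, 6*x - 10*z - 6, -8) ≠ 0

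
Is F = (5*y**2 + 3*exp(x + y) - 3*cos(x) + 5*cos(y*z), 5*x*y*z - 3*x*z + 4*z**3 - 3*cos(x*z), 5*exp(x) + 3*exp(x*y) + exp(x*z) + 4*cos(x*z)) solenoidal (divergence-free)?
No, ∇·F = 5*x*z + x*exp(x*z) - 4*x*sin(x*z) + 3*exp(x + y) + 3*sin(x)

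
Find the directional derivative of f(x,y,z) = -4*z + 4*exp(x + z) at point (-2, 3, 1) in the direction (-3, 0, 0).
-4*exp(-1)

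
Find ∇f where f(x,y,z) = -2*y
(0, -2, 0)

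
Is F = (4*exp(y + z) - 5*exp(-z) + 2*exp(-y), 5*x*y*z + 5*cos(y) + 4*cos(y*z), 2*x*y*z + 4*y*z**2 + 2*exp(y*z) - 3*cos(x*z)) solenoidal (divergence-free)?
No, ∇·F = 2*x*y + 5*x*z + 3*x*sin(x*z) + 8*y*z + 2*y*exp(y*z) - 4*z*sin(y*z) - 5*sin(y)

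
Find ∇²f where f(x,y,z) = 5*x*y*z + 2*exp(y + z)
4*exp(y + z)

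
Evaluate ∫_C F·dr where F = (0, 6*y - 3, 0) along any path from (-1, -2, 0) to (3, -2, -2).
0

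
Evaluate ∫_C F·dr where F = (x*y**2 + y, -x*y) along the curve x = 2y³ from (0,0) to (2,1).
13/5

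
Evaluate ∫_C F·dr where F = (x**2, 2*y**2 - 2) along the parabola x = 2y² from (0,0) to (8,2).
172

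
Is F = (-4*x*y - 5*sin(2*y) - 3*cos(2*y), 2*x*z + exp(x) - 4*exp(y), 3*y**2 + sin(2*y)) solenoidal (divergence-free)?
No, ∇·F = -4*y - 4*exp(y)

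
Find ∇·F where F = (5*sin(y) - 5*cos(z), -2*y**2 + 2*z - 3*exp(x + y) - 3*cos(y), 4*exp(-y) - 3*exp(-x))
-4*y - 3*exp(x + y) + 3*sin(y)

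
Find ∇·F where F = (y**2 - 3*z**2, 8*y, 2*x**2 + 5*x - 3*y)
8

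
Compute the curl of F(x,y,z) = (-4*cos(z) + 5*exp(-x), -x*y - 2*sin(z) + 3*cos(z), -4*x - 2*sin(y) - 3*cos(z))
(3*sin(z) - 2*cos(y) + 2*cos(z), 4*sin(z) + 4, -y)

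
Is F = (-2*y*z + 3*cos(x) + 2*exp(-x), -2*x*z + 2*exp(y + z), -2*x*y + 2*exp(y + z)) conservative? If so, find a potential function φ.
Yes, F is conservative. φ = -2*x*y*z + 2*exp(y + z) + 3*sin(x) - 2*exp(-x)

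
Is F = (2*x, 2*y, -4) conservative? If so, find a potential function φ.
Yes, F is conservative. φ = x**2 + y**2 - 4*z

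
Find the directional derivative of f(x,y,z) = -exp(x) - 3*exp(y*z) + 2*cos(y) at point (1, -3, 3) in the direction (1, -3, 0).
sqrt(10)*(-exp(10) - 6*exp(9)*sin(3) + 27)*exp(-9)/10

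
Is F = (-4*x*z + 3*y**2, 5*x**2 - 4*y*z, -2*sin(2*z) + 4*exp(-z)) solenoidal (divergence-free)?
No, ∇·F = -8*z - 4*cos(2*z) - 4*exp(-z)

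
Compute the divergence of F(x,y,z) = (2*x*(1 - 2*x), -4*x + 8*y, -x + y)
10 - 8*x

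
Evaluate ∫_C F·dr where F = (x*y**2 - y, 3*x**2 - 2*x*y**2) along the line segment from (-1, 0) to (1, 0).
0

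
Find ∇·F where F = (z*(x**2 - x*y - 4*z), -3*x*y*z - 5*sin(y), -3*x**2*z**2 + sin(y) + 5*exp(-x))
-6*x**2*z - x*z - y*z - 5*cos(y)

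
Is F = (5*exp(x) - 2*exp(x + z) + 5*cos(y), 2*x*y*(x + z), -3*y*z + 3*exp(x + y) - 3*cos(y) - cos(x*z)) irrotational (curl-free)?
No, ∇×F = (-2*x*y - 3*z + 3*exp(x + y) + 3*sin(y), -z*sin(x*z) - 3*exp(x + y) - 2*exp(x + z), 4*x*y + 2*y*z + 5*sin(y))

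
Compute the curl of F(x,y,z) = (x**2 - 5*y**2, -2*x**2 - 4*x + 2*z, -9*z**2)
(-2, 0, -4*x + 10*y - 4)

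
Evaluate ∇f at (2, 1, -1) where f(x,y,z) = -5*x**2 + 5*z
(-20, 0, 5)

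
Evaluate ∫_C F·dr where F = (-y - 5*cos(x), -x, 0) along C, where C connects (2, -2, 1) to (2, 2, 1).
-8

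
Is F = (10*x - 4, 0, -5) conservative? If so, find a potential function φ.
Yes, F is conservative. φ = 5*x**2 - 4*x - 5*z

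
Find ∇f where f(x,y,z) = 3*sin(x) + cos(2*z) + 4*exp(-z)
(3*cos(x), 0, -2*sin(2*z) - 4*exp(-z))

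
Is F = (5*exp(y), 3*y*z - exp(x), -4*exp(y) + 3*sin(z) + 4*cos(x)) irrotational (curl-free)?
No, ∇×F = (-3*y - 4*exp(y), 4*sin(x), -exp(x) - 5*exp(y))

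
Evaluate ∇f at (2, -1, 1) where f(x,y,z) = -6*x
(-6, 0, 0)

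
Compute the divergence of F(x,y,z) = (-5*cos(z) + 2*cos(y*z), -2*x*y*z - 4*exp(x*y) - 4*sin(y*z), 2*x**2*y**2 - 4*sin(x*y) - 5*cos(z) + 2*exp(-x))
-2*x*z - 4*x*exp(x*y) - 4*z*cos(y*z) + 5*sin(z)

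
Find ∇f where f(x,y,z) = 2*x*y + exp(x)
(2*y + exp(x), 2*x, 0)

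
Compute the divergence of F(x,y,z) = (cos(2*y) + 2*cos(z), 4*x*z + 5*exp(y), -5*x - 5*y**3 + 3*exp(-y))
5*exp(y)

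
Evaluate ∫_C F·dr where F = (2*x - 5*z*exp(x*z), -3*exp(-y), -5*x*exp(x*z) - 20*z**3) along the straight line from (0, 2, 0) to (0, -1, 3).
-405 - 3*exp(-2) + 3*E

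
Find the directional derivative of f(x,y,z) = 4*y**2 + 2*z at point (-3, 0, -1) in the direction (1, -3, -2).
-2*sqrt(14)/7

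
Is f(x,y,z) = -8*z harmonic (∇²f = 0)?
Yes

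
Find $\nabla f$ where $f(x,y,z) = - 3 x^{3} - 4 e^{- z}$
(-9*x**2, 0, 4*exp(-z))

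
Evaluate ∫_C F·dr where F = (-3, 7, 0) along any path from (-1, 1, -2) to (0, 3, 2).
11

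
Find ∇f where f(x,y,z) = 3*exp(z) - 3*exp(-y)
(0, 3*exp(-y), 3*exp(z))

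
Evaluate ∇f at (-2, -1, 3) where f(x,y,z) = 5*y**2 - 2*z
(0, -10, -2)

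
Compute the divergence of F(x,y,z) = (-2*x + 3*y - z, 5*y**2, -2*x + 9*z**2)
10*y + 18*z - 2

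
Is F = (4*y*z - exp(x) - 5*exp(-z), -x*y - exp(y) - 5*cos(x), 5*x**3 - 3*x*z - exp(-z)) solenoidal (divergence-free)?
No, ∇·F = -4*x - exp(x) - exp(y) + exp(-z)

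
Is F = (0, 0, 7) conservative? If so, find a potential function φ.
Yes, F is conservative. φ = 7*z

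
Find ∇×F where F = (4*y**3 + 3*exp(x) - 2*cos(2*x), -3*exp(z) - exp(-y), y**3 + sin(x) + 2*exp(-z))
(3*y**2 + 3*exp(z), -cos(x), -12*y**2)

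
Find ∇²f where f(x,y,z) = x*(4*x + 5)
8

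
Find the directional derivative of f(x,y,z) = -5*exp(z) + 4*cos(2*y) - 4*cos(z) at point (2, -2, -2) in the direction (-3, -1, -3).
sqrt(19)*(15 - 8*exp(2)*sin(4) + 12*exp(2)*sin(2))*exp(-2)/19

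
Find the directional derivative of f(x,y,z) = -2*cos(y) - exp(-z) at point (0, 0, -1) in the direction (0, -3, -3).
-sqrt(2)*E/2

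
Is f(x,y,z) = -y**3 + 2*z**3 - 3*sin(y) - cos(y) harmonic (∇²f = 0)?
No, ∇²f = -6*y + 12*z + 3*sin(y) + cos(y)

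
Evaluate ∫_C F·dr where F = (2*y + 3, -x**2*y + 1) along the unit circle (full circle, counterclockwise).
-2*pi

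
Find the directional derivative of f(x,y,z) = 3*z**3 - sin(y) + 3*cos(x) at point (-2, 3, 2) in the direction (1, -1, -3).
sqrt(11)*(-108 + cos(3) + 3*sin(2))/11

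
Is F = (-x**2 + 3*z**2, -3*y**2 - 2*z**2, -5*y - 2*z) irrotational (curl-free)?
No, ∇×F = (4*z - 5, 6*z, 0)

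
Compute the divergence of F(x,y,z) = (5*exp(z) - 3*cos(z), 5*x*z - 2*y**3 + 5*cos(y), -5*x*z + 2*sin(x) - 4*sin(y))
-5*x - 6*y**2 - 5*sin(y)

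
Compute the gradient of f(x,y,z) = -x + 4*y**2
(-1, 8*y, 0)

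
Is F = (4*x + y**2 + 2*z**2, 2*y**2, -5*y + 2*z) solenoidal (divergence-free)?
No, ∇·F = 4*y + 6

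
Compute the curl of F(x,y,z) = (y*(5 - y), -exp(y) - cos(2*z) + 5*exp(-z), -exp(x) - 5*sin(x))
(-2*sin(2*z) + 5*exp(-z), exp(x) + 5*cos(x), 2*y - 5)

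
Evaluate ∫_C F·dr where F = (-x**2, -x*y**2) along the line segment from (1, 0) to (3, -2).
-2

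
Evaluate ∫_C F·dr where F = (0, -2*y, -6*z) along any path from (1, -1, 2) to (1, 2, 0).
9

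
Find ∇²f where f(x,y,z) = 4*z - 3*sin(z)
3*sin(z)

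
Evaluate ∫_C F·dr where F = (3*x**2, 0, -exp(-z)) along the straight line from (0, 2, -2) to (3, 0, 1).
-exp(2) + exp(-1) + 27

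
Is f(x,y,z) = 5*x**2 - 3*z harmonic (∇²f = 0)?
No, ∇²f = 10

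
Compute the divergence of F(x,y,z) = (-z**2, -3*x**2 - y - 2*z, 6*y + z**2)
2*z - 1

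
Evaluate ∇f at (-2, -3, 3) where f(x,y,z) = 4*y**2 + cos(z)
(0, -24, -sin(3))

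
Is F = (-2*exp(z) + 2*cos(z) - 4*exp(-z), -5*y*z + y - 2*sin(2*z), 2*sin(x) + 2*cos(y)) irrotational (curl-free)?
No, ∇×F = (5*y - 2*sin(y) + 4*cos(2*z), 2*(-(exp(z) + sin(z) + cos(x))*exp(z) + 2)*exp(-z), 0)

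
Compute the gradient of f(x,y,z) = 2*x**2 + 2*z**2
(4*x, 0, 4*z)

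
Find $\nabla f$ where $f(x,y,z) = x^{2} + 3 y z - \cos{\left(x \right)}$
(2*x + sin(x), 3*z, 3*y)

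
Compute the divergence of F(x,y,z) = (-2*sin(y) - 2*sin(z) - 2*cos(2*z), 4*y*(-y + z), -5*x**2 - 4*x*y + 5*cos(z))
-8*y + 4*z - 5*sin(z)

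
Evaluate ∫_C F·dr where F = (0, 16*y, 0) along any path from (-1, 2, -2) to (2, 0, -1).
-32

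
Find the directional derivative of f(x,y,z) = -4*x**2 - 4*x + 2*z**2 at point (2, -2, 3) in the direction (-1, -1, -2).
-2*sqrt(6)/3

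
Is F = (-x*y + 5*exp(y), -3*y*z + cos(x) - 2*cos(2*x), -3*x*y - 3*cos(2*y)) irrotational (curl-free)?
No, ∇×F = (-3*x + 3*y + 6*sin(2*y), 3*y, x - 5*exp(y) - sin(x) + 4*sin(2*x))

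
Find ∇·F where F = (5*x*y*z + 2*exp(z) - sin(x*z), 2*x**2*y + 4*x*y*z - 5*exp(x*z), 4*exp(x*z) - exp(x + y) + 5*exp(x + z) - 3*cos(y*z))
2*x**2 + 4*x*z + 4*x*exp(x*z) + 5*y*z + 3*y*sin(y*z) - z*cos(x*z) + 5*exp(x + z)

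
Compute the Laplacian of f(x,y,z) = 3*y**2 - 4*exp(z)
6 - 4*exp(z)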